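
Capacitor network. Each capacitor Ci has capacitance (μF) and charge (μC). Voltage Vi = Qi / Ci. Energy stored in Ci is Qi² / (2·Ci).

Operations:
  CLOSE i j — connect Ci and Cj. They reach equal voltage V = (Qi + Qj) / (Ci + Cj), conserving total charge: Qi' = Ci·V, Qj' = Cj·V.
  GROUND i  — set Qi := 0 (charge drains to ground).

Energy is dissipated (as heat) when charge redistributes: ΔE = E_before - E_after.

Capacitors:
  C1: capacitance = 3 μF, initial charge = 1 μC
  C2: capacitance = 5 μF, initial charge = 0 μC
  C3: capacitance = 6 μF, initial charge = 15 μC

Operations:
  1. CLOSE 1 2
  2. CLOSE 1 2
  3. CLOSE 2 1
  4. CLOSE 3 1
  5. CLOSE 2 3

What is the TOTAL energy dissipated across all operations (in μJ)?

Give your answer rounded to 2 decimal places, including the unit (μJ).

Initial: C1(3μF, Q=1μC, V=0.33V), C2(5μF, Q=0μC, V=0.00V), C3(6μF, Q=15μC, V=2.50V)
Op 1: CLOSE 1-2: Q_total=1.00, C_total=8.00, V=0.12; Q1=0.38, Q2=0.62; dissipated=0.104
Op 2: CLOSE 1-2: Q_total=1.00, C_total=8.00, V=0.12; Q1=0.38, Q2=0.62; dissipated=0.000
Op 3: CLOSE 2-1: Q_total=1.00, C_total=8.00, V=0.12; Q2=0.62, Q1=0.38; dissipated=0.000
Op 4: CLOSE 3-1: Q_total=15.38, C_total=9.00, V=1.71; Q3=10.25, Q1=5.12; dissipated=5.641
Op 5: CLOSE 2-3: Q_total=10.88, C_total=11.00, V=0.99; Q2=4.94, Q3=5.93; dissipated=3.419
Total dissipated: 9.163 μJ

Answer: 9.16 μJ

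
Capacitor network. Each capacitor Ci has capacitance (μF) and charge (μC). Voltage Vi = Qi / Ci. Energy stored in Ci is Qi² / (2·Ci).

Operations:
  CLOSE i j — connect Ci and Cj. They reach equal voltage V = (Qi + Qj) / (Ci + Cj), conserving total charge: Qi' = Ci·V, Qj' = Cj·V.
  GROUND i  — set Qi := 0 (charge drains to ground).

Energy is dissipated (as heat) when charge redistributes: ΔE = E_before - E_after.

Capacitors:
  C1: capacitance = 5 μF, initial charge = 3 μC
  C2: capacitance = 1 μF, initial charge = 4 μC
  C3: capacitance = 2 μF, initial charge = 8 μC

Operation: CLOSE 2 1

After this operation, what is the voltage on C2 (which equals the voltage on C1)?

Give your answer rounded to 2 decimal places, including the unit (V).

Answer: 1.17 V

Derivation:
Initial: C1(5μF, Q=3μC, V=0.60V), C2(1μF, Q=4μC, V=4.00V), C3(2μF, Q=8μC, V=4.00V)
Op 1: CLOSE 2-1: Q_total=7.00, C_total=6.00, V=1.17; Q2=1.17, Q1=5.83; dissipated=4.817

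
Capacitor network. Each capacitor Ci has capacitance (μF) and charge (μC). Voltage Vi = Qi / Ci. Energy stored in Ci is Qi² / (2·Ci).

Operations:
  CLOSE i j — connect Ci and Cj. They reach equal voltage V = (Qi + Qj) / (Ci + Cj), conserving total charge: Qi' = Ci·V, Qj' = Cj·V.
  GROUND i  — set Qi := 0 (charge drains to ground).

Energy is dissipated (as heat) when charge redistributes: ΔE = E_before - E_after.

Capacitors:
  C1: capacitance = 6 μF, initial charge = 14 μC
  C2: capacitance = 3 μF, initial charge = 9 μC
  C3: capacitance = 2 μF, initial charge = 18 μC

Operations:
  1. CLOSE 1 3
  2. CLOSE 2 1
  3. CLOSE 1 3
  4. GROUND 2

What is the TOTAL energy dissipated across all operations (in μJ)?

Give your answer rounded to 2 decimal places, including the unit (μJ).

Answer: 54.58 μJ

Derivation:
Initial: C1(6μF, Q=14μC, V=2.33V), C2(3μF, Q=9μC, V=3.00V), C3(2μF, Q=18μC, V=9.00V)
Op 1: CLOSE 1-3: Q_total=32.00, C_total=8.00, V=4.00; Q1=24.00, Q3=8.00; dissipated=33.333
Op 2: CLOSE 2-1: Q_total=33.00, C_total=9.00, V=3.67; Q2=11.00, Q1=22.00; dissipated=1.000
Op 3: CLOSE 1-3: Q_total=30.00, C_total=8.00, V=3.75; Q1=22.50, Q3=7.50; dissipated=0.083
Op 4: GROUND 2: Q2=0; energy lost=20.167
Total dissipated: 54.583 μJ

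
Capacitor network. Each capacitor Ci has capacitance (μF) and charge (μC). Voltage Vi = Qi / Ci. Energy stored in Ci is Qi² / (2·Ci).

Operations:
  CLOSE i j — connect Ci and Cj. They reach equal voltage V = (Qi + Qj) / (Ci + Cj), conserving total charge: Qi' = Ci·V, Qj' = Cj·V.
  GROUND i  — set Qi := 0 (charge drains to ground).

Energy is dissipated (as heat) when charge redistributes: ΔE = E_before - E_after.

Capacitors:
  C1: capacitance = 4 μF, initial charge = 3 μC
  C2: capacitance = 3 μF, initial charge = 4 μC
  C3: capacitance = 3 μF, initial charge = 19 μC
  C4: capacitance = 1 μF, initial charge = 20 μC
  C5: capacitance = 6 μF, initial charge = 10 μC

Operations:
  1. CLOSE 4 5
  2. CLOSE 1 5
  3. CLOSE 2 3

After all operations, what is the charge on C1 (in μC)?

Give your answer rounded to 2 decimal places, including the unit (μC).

Answer: 11.49 μC

Derivation:
Initial: C1(4μF, Q=3μC, V=0.75V), C2(3μF, Q=4μC, V=1.33V), C3(3μF, Q=19μC, V=6.33V), C4(1μF, Q=20μC, V=20.00V), C5(6μF, Q=10μC, V=1.67V)
Op 1: CLOSE 4-5: Q_total=30.00, C_total=7.00, V=4.29; Q4=4.29, Q5=25.71; dissipated=144.048
Op 2: CLOSE 1-5: Q_total=28.71, C_total=10.00, V=2.87; Q1=11.49, Q5=17.23; dissipated=15.002
Op 3: CLOSE 2-3: Q_total=23.00, C_total=6.00, V=3.83; Q2=11.50, Q3=11.50; dissipated=18.750
Final charges: Q1=11.49, Q2=11.50, Q3=11.50, Q4=4.29, Q5=17.23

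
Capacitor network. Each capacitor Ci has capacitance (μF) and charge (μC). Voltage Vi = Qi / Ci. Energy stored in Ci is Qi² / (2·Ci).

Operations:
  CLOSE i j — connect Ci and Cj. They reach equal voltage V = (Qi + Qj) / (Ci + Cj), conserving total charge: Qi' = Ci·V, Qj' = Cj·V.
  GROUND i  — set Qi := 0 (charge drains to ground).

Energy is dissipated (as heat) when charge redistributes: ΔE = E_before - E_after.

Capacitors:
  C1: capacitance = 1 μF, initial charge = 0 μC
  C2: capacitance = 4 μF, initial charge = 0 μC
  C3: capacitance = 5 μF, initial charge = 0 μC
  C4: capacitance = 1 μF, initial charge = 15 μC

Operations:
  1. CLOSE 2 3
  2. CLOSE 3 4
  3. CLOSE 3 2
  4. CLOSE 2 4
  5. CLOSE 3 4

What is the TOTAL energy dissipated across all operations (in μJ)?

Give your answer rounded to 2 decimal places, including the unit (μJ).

Initial: C1(1μF, Q=0μC, V=0.00V), C2(4μF, Q=0μC, V=0.00V), C3(5μF, Q=0μC, V=0.00V), C4(1μF, Q=15μC, V=15.00V)
Op 1: CLOSE 2-3: Q_total=0.00, C_total=9.00, V=0.00; Q2=0.00, Q3=0.00; dissipated=0.000
Op 2: CLOSE 3-4: Q_total=15.00, C_total=6.00, V=2.50; Q3=12.50, Q4=2.50; dissipated=93.750
Op 3: CLOSE 3-2: Q_total=12.50, C_total=9.00, V=1.39; Q3=6.94, Q2=5.56; dissipated=6.944
Op 4: CLOSE 2-4: Q_total=8.06, C_total=5.00, V=1.61; Q2=6.44, Q4=1.61; dissipated=0.494
Op 5: CLOSE 3-4: Q_total=8.56, C_total=6.00, V=1.43; Q3=7.13, Q4=1.43; dissipated=0.021
Total dissipated: 101.209 μJ

Answer: 101.21 μJ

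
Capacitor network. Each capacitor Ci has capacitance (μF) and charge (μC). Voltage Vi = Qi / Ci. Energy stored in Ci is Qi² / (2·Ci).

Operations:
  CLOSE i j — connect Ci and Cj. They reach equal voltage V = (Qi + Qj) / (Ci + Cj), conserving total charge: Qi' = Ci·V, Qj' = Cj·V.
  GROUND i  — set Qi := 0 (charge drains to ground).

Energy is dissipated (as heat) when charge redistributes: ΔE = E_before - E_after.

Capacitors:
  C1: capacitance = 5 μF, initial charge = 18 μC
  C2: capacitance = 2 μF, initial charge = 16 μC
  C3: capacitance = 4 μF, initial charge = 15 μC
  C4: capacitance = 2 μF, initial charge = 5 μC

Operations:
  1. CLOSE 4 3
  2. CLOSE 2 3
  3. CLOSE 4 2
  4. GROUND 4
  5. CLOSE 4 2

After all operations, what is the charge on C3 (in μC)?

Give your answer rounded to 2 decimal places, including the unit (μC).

Initial: C1(5μF, Q=18μC, V=3.60V), C2(2μF, Q=16μC, V=8.00V), C3(4μF, Q=15μC, V=3.75V), C4(2μF, Q=5μC, V=2.50V)
Op 1: CLOSE 4-3: Q_total=20.00, C_total=6.00, V=3.33; Q4=6.67, Q3=13.33; dissipated=1.042
Op 2: CLOSE 2-3: Q_total=29.33, C_total=6.00, V=4.89; Q2=9.78, Q3=19.56; dissipated=14.519
Op 3: CLOSE 4-2: Q_total=16.44, C_total=4.00, V=4.11; Q4=8.22, Q2=8.22; dissipated=1.210
Op 4: GROUND 4: Q4=0; energy lost=16.901
Op 5: CLOSE 4-2: Q_total=8.22, C_total=4.00, V=2.06; Q4=4.11, Q2=4.11; dissipated=8.451
Final charges: Q1=18.00, Q2=4.11, Q3=19.56, Q4=4.11

Answer: 19.56 μC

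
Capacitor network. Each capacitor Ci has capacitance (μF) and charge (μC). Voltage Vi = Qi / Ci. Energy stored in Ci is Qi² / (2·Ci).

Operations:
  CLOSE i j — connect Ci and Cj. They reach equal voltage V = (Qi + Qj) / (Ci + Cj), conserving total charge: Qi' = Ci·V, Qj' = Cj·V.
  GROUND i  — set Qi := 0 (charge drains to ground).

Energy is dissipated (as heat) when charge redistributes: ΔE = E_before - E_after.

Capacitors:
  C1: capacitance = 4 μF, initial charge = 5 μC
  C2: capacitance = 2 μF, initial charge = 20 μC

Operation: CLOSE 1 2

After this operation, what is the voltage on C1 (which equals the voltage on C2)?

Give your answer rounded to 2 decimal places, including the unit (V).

Answer: 4.17 V

Derivation:
Initial: C1(4μF, Q=5μC, V=1.25V), C2(2μF, Q=20μC, V=10.00V)
Op 1: CLOSE 1-2: Q_total=25.00, C_total=6.00, V=4.17; Q1=16.67, Q2=8.33; dissipated=51.042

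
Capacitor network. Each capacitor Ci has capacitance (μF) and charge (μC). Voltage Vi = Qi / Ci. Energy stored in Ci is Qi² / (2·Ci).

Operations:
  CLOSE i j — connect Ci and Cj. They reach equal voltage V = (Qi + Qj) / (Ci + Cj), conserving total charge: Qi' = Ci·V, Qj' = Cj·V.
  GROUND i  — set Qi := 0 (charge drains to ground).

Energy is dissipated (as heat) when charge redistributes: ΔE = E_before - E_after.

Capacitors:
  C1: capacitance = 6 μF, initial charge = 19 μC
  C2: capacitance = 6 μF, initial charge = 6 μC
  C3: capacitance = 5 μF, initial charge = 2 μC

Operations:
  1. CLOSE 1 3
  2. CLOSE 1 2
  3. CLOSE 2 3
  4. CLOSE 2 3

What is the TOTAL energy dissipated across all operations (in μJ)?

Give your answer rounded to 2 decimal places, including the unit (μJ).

Answer: 11.96 μJ

Derivation:
Initial: C1(6μF, Q=19μC, V=3.17V), C2(6μF, Q=6μC, V=1.00V), C3(5μF, Q=2μC, V=0.40V)
Op 1: CLOSE 1-3: Q_total=21.00, C_total=11.00, V=1.91; Q1=11.45, Q3=9.55; dissipated=10.438
Op 2: CLOSE 1-2: Q_total=17.45, C_total=12.00, V=1.45; Q1=8.73, Q2=8.73; dissipated=1.240
Op 3: CLOSE 2-3: Q_total=18.27, C_total=11.00, V=1.66; Q2=9.97, Q3=8.31; dissipated=0.282
Op 4: CLOSE 2-3: Q_total=18.27, C_total=11.00, V=1.66; Q2=9.97, Q3=8.31; dissipated=0.000
Total dissipated: 11.959 μJ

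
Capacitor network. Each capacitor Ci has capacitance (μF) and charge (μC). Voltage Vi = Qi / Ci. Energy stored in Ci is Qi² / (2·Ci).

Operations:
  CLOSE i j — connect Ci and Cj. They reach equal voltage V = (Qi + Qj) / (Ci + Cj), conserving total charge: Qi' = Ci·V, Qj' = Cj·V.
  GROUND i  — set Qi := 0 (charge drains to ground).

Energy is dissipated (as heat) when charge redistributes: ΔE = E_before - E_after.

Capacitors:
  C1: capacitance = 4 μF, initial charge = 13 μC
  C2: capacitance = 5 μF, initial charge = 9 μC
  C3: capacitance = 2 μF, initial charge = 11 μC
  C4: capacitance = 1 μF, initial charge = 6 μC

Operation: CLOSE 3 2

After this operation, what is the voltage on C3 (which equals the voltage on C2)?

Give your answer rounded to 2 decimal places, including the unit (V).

Answer: 2.86 V

Derivation:
Initial: C1(4μF, Q=13μC, V=3.25V), C2(5μF, Q=9μC, V=1.80V), C3(2μF, Q=11μC, V=5.50V), C4(1μF, Q=6μC, V=6.00V)
Op 1: CLOSE 3-2: Q_total=20.00, C_total=7.00, V=2.86; Q3=5.71, Q2=14.29; dissipated=9.779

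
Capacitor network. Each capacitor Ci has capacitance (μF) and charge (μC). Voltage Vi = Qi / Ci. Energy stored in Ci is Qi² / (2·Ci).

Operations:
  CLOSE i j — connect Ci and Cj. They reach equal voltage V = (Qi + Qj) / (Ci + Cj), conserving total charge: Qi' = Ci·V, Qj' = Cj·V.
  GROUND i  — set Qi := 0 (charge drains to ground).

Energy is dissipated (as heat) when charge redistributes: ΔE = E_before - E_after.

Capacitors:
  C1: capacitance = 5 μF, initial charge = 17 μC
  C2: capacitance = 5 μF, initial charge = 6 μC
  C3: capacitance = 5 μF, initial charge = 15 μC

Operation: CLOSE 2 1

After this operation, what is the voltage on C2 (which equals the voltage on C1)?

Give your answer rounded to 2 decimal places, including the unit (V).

Initial: C1(5μF, Q=17μC, V=3.40V), C2(5μF, Q=6μC, V=1.20V), C3(5μF, Q=15μC, V=3.00V)
Op 1: CLOSE 2-1: Q_total=23.00, C_total=10.00, V=2.30; Q2=11.50, Q1=11.50; dissipated=6.050

Answer: 2.30 V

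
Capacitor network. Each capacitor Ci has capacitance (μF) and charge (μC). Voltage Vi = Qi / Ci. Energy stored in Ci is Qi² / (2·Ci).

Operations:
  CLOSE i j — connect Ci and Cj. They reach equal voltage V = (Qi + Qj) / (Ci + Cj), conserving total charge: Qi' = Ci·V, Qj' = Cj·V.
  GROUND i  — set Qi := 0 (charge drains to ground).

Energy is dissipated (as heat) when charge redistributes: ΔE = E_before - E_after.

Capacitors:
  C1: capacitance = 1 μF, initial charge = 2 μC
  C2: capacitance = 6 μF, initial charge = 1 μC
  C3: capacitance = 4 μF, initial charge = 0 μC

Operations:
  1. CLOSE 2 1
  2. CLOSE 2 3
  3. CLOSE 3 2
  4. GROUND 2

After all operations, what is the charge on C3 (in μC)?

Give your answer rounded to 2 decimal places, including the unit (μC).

Answer: 1.03 μC

Derivation:
Initial: C1(1μF, Q=2μC, V=2.00V), C2(6μF, Q=1μC, V=0.17V), C3(4μF, Q=0μC, V=0.00V)
Op 1: CLOSE 2-1: Q_total=3.00, C_total=7.00, V=0.43; Q2=2.57, Q1=0.43; dissipated=1.440
Op 2: CLOSE 2-3: Q_total=2.57, C_total=10.00, V=0.26; Q2=1.54, Q3=1.03; dissipated=0.220
Op 3: CLOSE 3-2: Q_total=2.57, C_total=10.00, V=0.26; Q3=1.03, Q2=1.54; dissipated=0.000
Op 4: GROUND 2: Q2=0; energy lost=0.198
Final charges: Q1=0.43, Q2=0.00, Q3=1.03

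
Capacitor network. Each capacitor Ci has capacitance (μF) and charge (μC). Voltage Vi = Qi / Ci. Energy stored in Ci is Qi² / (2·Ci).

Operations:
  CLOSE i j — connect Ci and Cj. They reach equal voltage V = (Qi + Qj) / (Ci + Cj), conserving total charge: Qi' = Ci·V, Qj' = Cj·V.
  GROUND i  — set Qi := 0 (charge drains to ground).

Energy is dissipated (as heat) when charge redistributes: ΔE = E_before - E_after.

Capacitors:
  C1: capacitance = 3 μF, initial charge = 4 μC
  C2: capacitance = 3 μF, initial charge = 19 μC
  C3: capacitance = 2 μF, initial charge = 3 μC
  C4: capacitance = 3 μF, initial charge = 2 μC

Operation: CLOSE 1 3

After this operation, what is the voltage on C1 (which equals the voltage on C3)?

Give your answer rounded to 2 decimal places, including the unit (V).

Initial: C1(3μF, Q=4μC, V=1.33V), C2(3μF, Q=19μC, V=6.33V), C3(2μF, Q=3μC, V=1.50V), C4(3μF, Q=2μC, V=0.67V)
Op 1: CLOSE 1-3: Q_total=7.00, C_total=5.00, V=1.40; Q1=4.20, Q3=2.80; dissipated=0.017

Answer: 1.40 V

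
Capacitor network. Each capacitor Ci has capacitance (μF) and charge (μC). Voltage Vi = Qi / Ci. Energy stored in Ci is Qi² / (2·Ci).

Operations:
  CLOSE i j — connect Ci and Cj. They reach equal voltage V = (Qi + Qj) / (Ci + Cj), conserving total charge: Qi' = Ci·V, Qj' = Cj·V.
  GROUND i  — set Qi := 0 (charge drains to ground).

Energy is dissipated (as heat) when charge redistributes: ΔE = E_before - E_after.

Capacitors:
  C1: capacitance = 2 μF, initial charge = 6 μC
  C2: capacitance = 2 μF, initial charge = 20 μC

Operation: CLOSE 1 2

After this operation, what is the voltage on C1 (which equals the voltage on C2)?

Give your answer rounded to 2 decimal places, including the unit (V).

Initial: C1(2μF, Q=6μC, V=3.00V), C2(2μF, Q=20μC, V=10.00V)
Op 1: CLOSE 1-2: Q_total=26.00, C_total=4.00, V=6.50; Q1=13.00, Q2=13.00; dissipated=24.500

Answer: 6.50 V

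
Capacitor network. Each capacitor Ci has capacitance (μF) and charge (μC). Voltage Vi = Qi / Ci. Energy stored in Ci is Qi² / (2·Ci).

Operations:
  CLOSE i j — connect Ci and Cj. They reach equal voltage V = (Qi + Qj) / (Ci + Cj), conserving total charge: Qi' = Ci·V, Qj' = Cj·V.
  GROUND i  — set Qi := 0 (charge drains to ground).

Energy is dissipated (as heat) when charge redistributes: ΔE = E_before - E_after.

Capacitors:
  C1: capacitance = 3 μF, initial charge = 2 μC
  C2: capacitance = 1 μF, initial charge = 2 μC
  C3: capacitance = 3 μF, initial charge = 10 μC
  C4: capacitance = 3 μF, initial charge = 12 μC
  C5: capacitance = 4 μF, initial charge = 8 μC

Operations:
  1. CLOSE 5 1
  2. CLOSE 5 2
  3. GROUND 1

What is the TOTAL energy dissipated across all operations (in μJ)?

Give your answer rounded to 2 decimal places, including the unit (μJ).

Answer: 4.72 μJ

Derivation:
Initial: C1(3μF, Q=2μC, V=0.67V), C2(1μF, Q=2μC, V=2.00V), C3(3μF, Q=10μC, V=3.33V), C4(3μF, Q=12μC, V=4.00V), C5(4μF, Q=8μC, V=2.00V)
Op 1: CLOSE 5-1: Q_total=10.00, C_total=7.00, V=1.43; Q5=5.71, Q1=4.29; dissipated=1.524
Op 2: CLOSE 5-2: Q_total=7.71, C_total=5.00, V=1.54; Q5=6.17, Q2=1.54; dissipated=0.131
Op 3: GROUND 1: Q1=0; energy lost=3.061
Total dissipated: 4.716 μJ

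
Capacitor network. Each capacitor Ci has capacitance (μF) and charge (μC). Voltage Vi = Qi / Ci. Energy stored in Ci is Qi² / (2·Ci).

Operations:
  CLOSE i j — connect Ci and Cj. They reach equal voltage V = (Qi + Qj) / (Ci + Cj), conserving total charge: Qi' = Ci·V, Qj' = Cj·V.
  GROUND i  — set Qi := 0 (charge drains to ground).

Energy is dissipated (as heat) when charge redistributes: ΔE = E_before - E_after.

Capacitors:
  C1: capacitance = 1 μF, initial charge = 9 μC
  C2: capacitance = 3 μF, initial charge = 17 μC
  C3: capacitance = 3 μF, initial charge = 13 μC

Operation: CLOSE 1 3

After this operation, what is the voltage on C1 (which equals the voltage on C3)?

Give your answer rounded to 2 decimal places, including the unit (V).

Answer: 5.50 V

Derivation:
Initial: C1(1μF, Q=9μC, V=9.00V), C2(3μF, Q=17μC, V=5.67V), C3(3μF, Q=13μC, V=4.33V)
Op 1: CLOSE 1-3: Q_total=22.00, C_total=4.00, V=5.50; Q1=5.50, Q3=16.50; dissipated=8.167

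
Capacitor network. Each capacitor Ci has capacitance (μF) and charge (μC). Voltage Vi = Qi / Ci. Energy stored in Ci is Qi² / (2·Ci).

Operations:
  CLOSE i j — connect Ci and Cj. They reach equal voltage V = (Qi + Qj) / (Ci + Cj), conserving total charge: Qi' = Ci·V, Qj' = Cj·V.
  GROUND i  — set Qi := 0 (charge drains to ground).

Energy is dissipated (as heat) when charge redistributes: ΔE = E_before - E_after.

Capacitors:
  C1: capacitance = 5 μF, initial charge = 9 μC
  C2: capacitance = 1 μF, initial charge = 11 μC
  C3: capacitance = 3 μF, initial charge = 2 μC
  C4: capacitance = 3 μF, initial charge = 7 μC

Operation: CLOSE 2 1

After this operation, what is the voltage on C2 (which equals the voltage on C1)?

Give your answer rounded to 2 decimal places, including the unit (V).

Initial: C1(5μF, Q=9μC, V=1.80V), C2(1μF, Q=11μC, V=11.00V), C3(3μF, Q=2μC, V=0.67V), C4(3μF, Q=7μC, V=2.33V)
Op 1: CLOSE 2-1: Q_total=20.00, C_total=6.00, V=3.33; Q2=3.33, Q1=16.67; dissipated=35.267

Answer: 3.33 V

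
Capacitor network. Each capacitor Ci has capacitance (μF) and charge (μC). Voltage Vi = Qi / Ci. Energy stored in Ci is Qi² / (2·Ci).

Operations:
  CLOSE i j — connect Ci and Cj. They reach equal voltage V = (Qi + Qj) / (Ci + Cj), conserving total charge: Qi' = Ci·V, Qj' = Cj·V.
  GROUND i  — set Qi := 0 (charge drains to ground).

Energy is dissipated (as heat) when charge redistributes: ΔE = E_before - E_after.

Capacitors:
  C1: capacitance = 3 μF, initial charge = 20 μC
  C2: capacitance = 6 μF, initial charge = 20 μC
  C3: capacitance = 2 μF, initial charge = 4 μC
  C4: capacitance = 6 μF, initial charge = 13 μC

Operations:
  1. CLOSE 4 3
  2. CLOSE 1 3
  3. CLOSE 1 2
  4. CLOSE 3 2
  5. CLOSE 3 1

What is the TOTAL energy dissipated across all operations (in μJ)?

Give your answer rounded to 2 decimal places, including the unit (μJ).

Initial: C1(3μF, Q=20μC, V=6.67V), C2(6μF, Q=20μC, V=3.33V), C3(2μF, Q=4μC, V=2.00V), C4(6μF, Q=13μC, V=2.17V)
Op 1: CLOSE 4-3: Q_total=17.00, C_total=8.00, V=2.12; Q4=12.75, Q3=4.25; dissipated=0.021
Op 2: CLOSE 1-3: Q_total=24.25, C_total=5.00, V=4.85; Q1=14.55, Q3=9.70; dissipated=12.376
Op 3: CLOSE 1-2: Q_total=34.55, C_total=9.00, V=3.84; Q1=11.52, Q2=23.03; dissipated=2.300
Op 4: CLOSE 3-2: Q_total=32.73, C_total=8.00, V=4.09; Q3=8.18, Q2=24.55; dissipated=0.767
Op 5: CLOSE 3-1: Q_total=19.70, C_total=5.00, V=3.94; Q3=7.88, Q1=11.82; dissipated=0.038
Total dissipated: 15.502 μJ

Answer: 15.50 μJ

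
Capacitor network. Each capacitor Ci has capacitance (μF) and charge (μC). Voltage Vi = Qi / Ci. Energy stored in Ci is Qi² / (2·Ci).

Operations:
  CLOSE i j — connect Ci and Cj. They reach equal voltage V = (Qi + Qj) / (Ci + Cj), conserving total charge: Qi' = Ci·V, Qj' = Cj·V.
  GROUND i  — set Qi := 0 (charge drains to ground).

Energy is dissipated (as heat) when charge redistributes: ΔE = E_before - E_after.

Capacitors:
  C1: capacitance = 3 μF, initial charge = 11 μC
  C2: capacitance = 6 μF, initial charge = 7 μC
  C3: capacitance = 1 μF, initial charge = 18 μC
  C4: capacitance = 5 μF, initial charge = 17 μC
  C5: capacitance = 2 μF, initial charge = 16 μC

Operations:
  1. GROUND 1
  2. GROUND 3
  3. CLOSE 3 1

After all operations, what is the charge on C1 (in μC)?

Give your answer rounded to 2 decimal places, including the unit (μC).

Answer: 0.00 μC

Derivation:
Initial: C1(3μF, Q=11μC, V=3.67V), C2(6μF, Q=7μC, V=1.17V), C3(1μF, Q=18μC, V=18.00V), C4(5μF, Q=17μC, V=3.40V), C5(2μF, Q=16μC, V=8.00V)
Op 1: GROUND 1: Q1=0; energy lost=20.167
Op 2: GROUND 3: Q3=0; energy lost=162.000
Op 3: CLOSE 3-1: Q_total=0.00, C_total=4.00, V=0.00; Q3=0.00, Q1=0.00; dissipated=0.000
Final charges: Q1=0.00, Q2=7.00, Q3=0.00, Q4=17.00, Q5=16.00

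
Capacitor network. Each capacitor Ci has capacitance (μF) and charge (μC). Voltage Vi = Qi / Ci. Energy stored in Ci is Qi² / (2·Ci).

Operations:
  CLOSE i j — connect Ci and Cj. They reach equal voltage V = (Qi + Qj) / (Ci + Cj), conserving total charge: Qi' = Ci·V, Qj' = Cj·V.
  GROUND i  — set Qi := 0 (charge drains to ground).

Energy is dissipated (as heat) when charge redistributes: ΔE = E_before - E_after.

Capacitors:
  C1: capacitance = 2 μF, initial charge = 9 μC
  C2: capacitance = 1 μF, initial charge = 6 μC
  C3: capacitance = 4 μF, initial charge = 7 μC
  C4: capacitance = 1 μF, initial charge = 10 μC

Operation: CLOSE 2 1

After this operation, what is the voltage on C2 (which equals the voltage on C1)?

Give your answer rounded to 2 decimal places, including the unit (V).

Answer: 5.00 V

Derivation:
Initial: C1(2μF, Q=9μC, V=4.50V), C2(1μF, Q=6μC, V=6.00V), C3(4μF, Q=7μC, V=1.75V), C4(1μF, Q=10μC, V=10.00V)
Op 1: CLOSE 2-1: Q_total=15.00, C_total=3.00, V=5.00; Q2=5.00, Q1=10.00; dissipated=0.750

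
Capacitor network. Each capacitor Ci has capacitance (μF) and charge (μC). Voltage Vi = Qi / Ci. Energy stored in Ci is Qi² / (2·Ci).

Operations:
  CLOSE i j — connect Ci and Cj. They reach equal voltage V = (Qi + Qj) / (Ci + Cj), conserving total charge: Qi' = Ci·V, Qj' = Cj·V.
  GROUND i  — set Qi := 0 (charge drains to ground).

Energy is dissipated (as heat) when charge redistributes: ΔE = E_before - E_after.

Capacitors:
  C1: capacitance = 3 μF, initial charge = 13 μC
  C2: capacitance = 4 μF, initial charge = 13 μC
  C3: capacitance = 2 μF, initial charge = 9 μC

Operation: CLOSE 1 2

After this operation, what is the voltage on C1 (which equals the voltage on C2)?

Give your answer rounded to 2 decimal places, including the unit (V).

Initial: C1(3μF, Q=13μC, V=4.33V), C2(4μF, Q=13μC, V=3.25V), C3(2μF, Q=9μC, V=4.50V)
Op 1: CLOSE 1-2: Q_total=26.00, C_total=7.00, V=3.71; Q1=11.14, Q2=14.86; dissipated=1.006

Answer: 3.71 V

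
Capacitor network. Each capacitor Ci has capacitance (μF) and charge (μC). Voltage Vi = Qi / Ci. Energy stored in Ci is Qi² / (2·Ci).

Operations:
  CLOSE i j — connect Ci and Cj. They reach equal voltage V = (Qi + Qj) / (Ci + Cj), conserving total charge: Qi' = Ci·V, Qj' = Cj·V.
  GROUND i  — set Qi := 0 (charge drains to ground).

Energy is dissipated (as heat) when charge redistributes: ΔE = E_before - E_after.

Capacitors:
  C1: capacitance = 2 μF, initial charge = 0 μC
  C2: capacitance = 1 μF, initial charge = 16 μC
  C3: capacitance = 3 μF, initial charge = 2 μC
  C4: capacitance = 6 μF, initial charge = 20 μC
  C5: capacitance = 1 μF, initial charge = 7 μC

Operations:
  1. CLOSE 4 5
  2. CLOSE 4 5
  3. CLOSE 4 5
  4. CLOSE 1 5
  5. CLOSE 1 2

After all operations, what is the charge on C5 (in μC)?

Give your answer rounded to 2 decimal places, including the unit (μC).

Answer: 1.29 μC

Derivation:
Initial: C1(2μF, Q=0μC, V=0.00V), C2(1μF, Q=16μC, V=16.00V), C3(3μF, Q=2μC, V=0.67V), C4(6μF, Q=20μC, V=3.33V), C5(1μF, Q=7μC, V=7.00V)
Op 1: CLOSE 4-5: Q_total=27.00, C_total=7.00, V=3.86; Q4=23.14, Q5=3.86; dissipated=5.762
Op 2: CLOSE 4-5: Q_total=27.00, C_total=7.00, V=3.86; Q4=23.14, Q5=3.86; dissipated=0.000
Op 3: CLOSE 4-5: Q_total=27.00, C_total=7.00, V=3.86; Q4=23.14, Q5=3.86; dissipated=0.000
Op 4: CLOSE 1-5: Q_total=3.86, C_total=3.00, V=1.29; Q1=2.57, Q5=1.29; dissipated=4.959
Op 5: CLOSE 1-2: Q_total=18.57, C_total=3.00, V=6.19; Q1=12.38, Q2=6.19; dissipated=72.170
Final charges: Q1=12.38, Q2=6.19, Q3=2.00, Q4=23.14, Q5=1.29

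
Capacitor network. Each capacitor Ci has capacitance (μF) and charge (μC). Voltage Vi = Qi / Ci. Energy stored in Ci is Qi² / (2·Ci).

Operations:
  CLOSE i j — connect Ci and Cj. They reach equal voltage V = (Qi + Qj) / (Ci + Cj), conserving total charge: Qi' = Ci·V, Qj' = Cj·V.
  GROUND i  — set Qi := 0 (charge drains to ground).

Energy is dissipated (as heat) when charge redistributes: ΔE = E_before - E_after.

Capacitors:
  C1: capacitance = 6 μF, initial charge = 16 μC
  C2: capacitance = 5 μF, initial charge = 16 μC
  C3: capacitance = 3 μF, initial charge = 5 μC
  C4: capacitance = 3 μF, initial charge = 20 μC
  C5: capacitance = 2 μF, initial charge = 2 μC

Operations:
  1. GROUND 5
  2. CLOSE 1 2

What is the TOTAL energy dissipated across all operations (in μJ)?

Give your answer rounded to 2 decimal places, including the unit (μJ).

Answer: 1.39 μJ

Derivation:
Initial: C1(6μF, Q=16μC, V=2.67V), C2(5μF, Q=16μC, V=3.20V), C3(3μF, Q=5μC, V=1.67V), C4(3μF, Q=20μC, V=6.67V), C5(2μF, Q=2μC, V=1.00V)
Op 1: GROUND 5: Q5=0; energy lost=1.000
Op 2: CLOSE 1-2: Q_total=32.00, C_total=11.00, V=2.91; Q1=17.45, Q2=14.55; dissipated=0.388
Total dissipated: 1.388 μJ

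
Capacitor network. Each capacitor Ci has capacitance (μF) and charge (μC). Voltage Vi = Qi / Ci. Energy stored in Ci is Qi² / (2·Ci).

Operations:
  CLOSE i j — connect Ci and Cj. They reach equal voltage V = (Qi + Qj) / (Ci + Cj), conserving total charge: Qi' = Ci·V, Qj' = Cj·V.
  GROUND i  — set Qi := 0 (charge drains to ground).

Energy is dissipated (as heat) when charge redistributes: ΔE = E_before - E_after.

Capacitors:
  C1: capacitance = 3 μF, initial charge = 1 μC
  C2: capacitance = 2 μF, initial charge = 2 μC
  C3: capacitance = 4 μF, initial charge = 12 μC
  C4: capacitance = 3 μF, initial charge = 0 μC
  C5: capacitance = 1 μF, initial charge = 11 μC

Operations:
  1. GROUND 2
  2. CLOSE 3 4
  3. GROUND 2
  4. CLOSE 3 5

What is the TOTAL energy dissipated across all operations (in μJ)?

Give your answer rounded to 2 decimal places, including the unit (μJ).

Initial: C1(3μF, Q=1μC, V=0.33V), C2(2μF, Q=2μC, V=1.00V), C3(4μF, Q=12μC, V=3.00V), C4(3μF, Q=0μC, V=0.00V), C5(1μF, Q=11μC, V=11.00V)
Op 1: GROUND 2: Q2=0; energy lost=1.000
Op 2: CLOSE 3-4: Q_total=12.00, C_total=7.00, V=1.71; Q3=6.86, Q4=5.14; dissipated=7.714
Op 3: GROUND 2: Q2=0; energy lost=0.000
Op 4: CLOSE 3-5: Q_total=17.86, C_total=5.00, V=3.57; Q3=14.29, Q5=3.57; dissipated=34.490
Total dissipated: 43.204 μJ

Answer: 43.20 μJ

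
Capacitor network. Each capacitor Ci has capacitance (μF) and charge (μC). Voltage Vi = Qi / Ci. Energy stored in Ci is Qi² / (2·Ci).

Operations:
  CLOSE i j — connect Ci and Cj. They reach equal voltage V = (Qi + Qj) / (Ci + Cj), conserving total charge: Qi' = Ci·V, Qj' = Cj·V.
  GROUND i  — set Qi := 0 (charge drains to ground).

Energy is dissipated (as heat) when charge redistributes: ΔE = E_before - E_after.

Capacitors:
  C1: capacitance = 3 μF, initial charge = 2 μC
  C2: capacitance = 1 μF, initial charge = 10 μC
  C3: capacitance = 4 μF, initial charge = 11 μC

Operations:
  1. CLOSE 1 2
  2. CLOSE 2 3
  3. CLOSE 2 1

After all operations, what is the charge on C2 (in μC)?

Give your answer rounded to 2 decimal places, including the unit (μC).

Initial: C1(3μF, Q=2μC, V=0.67V), C2(1μF, Q=10μC, V=10.00V), C3(4μF, Q=11μC, V=2.75V)
Op 1: CLOSE 1-2: Q_total=12.00, C_total=4.00, V=3.00; Q1=9.00, Q2=3.00; dissipated=32.667
Op 2: CLOSE 2-3: Q_total=14.00, C_total=5.00, V=2.80; Q2=2.80, Q3=11.20; dissipated=0.025
Op 3: CLOSE 2-1: Q_total=11.80, C_total=4.00, V=2.95; Q2=2.95, Q1=8.85; dissipated=0.015
Final charges: Q1=8.85, Q2=2.95, Q3=11.20

Answer: 2.95 μC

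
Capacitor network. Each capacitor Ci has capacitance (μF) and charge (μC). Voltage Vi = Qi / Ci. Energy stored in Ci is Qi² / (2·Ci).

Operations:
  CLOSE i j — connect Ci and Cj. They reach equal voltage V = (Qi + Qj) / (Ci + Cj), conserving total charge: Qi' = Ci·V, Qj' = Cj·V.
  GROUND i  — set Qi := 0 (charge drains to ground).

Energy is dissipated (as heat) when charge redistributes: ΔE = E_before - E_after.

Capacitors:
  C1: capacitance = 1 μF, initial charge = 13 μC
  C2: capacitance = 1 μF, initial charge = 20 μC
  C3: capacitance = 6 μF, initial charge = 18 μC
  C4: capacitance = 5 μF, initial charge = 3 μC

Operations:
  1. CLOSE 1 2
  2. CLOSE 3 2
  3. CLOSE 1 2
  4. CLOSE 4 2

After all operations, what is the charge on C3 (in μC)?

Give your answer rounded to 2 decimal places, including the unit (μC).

Initial: C1(1μF, Q=13μC, V=13.00V), C2(1μF, Q=20μC, V=20.00V), C3(6μF, Q=18μC, V=3.00V), C4(5μF, Q=3μC, V=0.60V)
Op 1: CLOSE 1-2: Q_total=33.00, C_total=2.00, V=16.50; Q1=16.50, Q2=16.50; dissipated=12.250
Op 2: CLOSE 3-2: Q_total=34.50, C_total=7.00, V=4.93; Q3=29.57, Q2=4.93; dissipated=78.107
Op 3: CLOSE 1-2: Q_total=21.43, C_total=2.00, V=10.71; Q1=10.71, Q2=10.71; dissipated=33.474
Op 4: CLOSE 4-2: Q_total=13.71, C_total=6.00, V=2.29; Q4=11.43, Q2=2.29; dissipated=42.624
Final charges: Q1=10.71, Q2=2.29, Q3=29.57, Q4=11.43

Answer: 29.57 μC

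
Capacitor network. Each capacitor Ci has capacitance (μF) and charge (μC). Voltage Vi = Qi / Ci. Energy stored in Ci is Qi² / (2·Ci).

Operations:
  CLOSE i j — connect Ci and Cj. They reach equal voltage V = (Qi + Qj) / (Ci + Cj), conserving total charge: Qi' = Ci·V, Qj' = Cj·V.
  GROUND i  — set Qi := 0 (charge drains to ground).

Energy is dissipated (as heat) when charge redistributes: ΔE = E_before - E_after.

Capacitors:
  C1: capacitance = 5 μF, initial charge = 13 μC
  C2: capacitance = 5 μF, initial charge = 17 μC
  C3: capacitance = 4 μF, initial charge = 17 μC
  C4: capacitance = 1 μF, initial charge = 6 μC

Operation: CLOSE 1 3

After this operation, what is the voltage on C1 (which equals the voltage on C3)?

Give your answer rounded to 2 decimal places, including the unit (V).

Initial: C1(5μF, Q=13μC, V=2.60V), C2(5μF, Q=17μC, V=3.40V), C3(4μF, Q=17μC, V=4.25V), C4(1μF, Q=6μC, V=6.00V)
Op 1: CLOSE 1-3: Q_total=30.00, C_total=9.00, V=3.33; Q1=16.67, Q3=13.33; dissipated=3.025

Answer: 3.33 V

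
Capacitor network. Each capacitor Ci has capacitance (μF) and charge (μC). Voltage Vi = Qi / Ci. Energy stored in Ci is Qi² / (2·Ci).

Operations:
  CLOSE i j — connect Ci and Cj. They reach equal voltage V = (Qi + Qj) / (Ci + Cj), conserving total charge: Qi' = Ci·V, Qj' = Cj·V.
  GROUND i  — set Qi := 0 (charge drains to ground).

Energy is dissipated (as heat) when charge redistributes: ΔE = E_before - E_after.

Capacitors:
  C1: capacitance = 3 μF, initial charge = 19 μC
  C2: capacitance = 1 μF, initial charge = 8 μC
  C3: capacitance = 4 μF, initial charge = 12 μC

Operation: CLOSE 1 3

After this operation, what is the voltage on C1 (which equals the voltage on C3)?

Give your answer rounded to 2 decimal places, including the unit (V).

Initial: C1(3μF, Q=19μC, V=6.33V), C2(1μF, Q=8μC, V=8.00V), C3(4μF, Q=12μC, V=3.00V)
Op 1: CLOSE 1-3: Q_total=31.00, C_total=7.00, V=4.43; Q1=13.29, Q3=17.71; dissipated=9.524

Answer: 4.43 V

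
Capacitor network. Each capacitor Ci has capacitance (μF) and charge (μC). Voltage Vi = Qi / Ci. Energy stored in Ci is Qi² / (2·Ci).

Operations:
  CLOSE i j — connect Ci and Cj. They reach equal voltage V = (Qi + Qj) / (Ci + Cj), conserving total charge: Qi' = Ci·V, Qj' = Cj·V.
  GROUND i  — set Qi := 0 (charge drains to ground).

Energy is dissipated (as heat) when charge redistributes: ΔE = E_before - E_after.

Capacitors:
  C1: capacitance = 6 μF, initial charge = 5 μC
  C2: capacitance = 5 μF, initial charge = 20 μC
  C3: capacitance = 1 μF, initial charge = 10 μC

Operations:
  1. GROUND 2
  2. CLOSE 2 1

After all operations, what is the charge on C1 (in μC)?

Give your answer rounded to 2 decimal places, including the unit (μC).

Answer: 2.73 μC

Derivation:
Initial: C1(6μF, Q=5μC, V=0.83V), C2(5μF, Q=20μC, V=4.00V), C3(1μF, Q=10μC, V=10.00V)
Op 1: GROUND 2: Q2=0; energy lost=40.000
Op 2: CLOSE 2-1: Q_total=5.00, C_total=11.00, V=0.45; Q2=2.27, Q1=2.73; dissipated=0.947
Final charges: Q1=2.73, Q2=2.27, Q3=10.00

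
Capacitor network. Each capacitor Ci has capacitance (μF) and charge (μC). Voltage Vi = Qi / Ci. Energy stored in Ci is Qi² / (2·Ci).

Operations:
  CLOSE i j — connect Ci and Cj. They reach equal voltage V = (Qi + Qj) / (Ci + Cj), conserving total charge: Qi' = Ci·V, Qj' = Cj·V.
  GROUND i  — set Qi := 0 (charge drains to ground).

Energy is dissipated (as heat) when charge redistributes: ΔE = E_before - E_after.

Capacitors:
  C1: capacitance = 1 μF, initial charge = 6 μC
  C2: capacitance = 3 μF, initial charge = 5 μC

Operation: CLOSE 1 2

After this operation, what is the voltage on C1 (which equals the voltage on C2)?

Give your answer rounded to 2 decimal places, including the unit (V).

Initial: C1(1μF, Q=6μC, V=6.00V), C2(3μF, Q=5μC, V=1.67V)
Op 1: CLOSE 1-2: Q_total=11.00, C_total=4.00, V=2.75; Q1=2.75, Q2=8.25; dissipated=7.042

Answer: 2.75 V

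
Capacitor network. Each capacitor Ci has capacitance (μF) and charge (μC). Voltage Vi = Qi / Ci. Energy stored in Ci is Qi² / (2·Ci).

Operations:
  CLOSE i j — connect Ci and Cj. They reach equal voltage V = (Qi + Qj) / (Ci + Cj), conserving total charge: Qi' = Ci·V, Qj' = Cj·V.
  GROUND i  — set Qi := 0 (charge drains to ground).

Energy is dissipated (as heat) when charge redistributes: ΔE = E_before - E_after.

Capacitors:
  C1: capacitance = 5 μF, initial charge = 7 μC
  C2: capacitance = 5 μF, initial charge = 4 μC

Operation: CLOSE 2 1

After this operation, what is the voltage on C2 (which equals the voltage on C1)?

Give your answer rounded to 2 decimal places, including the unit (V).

Answer: 1.10 V

Derivation:
Initial: C1(5μF, Q=7μC, V=1.40V), C2(5μF, Q=4μC, V=0.80V)
Op 1: CLOSE 2-1: Q_total=11.00, C_total=10.00, V=1.10; Q2=5.50, Q1=5.50; dissipated=0.450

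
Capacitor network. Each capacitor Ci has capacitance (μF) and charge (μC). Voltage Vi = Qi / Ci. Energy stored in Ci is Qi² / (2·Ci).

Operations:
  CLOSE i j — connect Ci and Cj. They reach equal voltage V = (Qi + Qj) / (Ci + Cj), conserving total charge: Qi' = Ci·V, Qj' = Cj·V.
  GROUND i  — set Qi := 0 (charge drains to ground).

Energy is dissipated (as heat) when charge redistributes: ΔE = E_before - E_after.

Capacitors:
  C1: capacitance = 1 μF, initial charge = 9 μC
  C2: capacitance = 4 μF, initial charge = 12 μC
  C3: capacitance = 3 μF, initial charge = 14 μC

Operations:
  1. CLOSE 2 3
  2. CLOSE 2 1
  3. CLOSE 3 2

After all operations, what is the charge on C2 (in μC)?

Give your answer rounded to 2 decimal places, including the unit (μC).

Answer: 17.27 μC

Derivation:
Initial: C1(1μF, Q=9μC, V=9.00V), C2(4μF, Q=12μC, V=3.00V), C3(3μF, Q=14μC, V=4.67V)
Op 1: CLOSE 2-3: Q_total=26.00, C_total=7.00, V=3.71; Q2=14.86, Q3=11.14; dissipated=2.381
Op 2: CLOSE 2-1: Q_total=23.86, C_total=5.00, V=4.77; Q2=19.09, Q1=4.77; dissipated=11.176
Op 3: CLOSE 3-2: Q_total=30.23, C_total=7.00, V=4.32; Q3=12.96, Q2=17.27; dissipated=0.958
Final charges: Q1=4.77, Q2=17.27, Q3=12.96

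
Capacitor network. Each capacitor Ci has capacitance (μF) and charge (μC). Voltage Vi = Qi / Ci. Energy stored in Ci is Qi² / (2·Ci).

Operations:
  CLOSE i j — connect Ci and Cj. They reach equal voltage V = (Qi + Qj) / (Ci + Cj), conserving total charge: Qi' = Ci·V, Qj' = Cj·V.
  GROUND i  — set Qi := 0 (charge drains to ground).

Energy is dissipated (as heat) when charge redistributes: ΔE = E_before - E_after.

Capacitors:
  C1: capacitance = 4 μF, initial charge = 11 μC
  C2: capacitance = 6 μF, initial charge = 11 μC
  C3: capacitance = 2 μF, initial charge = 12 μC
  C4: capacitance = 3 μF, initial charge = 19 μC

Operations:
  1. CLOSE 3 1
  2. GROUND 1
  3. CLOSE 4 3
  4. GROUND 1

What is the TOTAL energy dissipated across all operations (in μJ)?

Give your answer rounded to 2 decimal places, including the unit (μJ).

Initial: C1(4μF, Q=11μC, V=2.75V), C2(6μF, Q=11μC, V=1.83V), C3(2μF, Q=12μC, V=6.00V), C4(3μF, Q=19μC, V=6.33V)
Op 1: CLOSE 3-1: Q_total=23.00, C_total=6.00, V=3.83; Q3=7.67, Q1=15.33; dissipated=7.042
Op 2: GROUND 1: Q1=0; energy lost=29.389
Op 3: CLOSE 4-3: Q_total=26.67, C_total=5.00, V=5.33; Q4=16.00, Q3=10.67; dissipated=3.750
Op 4: GROUND 1: Q1=0; energy lost=0.000
Total dissipated: 40.181 μJ

Answer: 40.18 μJ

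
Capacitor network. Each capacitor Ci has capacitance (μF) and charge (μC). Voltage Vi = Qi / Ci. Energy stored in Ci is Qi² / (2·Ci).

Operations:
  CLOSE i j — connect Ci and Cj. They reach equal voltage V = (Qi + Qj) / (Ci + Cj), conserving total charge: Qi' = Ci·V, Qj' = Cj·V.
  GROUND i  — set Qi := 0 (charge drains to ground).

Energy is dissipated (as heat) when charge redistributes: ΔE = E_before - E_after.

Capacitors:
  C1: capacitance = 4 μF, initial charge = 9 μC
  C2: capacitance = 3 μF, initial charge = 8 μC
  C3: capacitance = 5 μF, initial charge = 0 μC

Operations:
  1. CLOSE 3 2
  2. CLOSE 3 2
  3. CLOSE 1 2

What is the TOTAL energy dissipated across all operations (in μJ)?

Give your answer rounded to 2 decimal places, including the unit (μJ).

Answer: 8.01 μJ

Derivation:
Initial: C1(4μF, Q=9μC, V=2.25V), C2(3μF, Q=8μC, V=2.67V), C3(5μF, Q=0μC, V=0.00V)
Op 1: CLOSE 3-2: Q_total=8.00, C_total=8.00, V=1.00; Q3=5.00, Q2=3.00; dissipated=6.667
Op 2: CLOSE 3-2: Q_total=8.00, C_total=8.00, V=1.00; Q3=5.00, Q2=3.00; dissipated=0.000
Op 3: CLOSE 1-2: Q_total=12.00, C_total=7.00, V=1.71; Q1=6.86, Q2=5.14; dissipated=1.339
Total dissipated: 8.006 μJ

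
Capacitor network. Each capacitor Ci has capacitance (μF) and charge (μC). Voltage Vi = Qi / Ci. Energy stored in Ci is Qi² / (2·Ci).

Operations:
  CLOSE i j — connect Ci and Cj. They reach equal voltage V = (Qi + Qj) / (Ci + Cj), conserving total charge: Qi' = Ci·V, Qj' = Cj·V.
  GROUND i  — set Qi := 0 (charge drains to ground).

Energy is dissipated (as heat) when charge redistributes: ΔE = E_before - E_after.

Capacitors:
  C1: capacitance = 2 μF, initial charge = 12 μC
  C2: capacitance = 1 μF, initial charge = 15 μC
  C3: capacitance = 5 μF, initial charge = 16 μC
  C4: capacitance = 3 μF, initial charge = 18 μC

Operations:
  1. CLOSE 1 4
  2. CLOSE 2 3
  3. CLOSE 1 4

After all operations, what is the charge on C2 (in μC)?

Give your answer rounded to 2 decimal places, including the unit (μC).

Answer: 5.17 μC

Derivation:
Initial: C1(2μF, Q=12μC, V=6.00V), C2(1μF, Q=15μC, V=15.00V), C3(5μF, Q=16μC, V=3.20V), C4(3μF, Q=18μC, V=6.00V)
Op 1: CLOSE 1-4: Q_total=30.00, C_total=5.00, V=6.00; Q1=12.00, Q4=18.00; dissipated=0.000
Op 2: CLOSE 2-3: Q_total=31.00, C_total=6.00, V=5.17; Q2=5.17, Q3=25.83; dissipated=58.017
Op 3: CLOSE 1-4: Q_total=30.00, C_total=5.00, V=6.00; Q1=12.00, Q4=18.00; dissipated=0.000
Final charges: Q1=12.00, Q2=5.17, Q3=25.83, Q4=18.00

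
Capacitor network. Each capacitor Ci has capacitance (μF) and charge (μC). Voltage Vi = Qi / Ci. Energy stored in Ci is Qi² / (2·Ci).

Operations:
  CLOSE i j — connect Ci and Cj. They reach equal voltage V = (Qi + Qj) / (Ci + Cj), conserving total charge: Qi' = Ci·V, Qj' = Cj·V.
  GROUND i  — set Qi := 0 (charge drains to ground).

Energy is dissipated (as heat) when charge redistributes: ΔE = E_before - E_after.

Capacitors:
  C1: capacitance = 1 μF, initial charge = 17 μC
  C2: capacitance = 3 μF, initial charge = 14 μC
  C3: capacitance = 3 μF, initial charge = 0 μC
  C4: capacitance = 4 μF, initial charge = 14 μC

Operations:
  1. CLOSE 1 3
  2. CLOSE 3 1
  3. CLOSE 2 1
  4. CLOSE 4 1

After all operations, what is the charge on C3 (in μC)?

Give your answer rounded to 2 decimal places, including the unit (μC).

Answer: 12.75 μC

Derivation:
Initial: C1(1μF, Q=17μC, V=17.00V), C2(3μF, Q=14μC, V=4.67V), C3(3μF, Q=0μC, V=0.00V), C4(4μF, Q=14μC, V=3.50V)
Op 1: CLOSE 1-3: Q_total=17.00, C_total=4.00, V=4.25; Q1=4.25, Q3=12.75; dissipated=108.375
Op 2: CLOSE 3-1: Q_total=17.00, C_total=4.00, V=4.25; Q3=12.75, Q1=4.25; dissipated=0.000
Op 3: CLOSE 2-1: Q_total=18.25, C_total=4.00, V=4.56; Q2=13.69, Q1=4.56; dissipated=0.065
Op 4: CLOSE 4-1: Q_total=18.56, C_total=5.00, V=3.71; Q4=14.85, Q1=3.71; dissipated=0.452
Final charges: Q1=3.71, Q2=13.69, Q3=12.75, Q4=14.85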